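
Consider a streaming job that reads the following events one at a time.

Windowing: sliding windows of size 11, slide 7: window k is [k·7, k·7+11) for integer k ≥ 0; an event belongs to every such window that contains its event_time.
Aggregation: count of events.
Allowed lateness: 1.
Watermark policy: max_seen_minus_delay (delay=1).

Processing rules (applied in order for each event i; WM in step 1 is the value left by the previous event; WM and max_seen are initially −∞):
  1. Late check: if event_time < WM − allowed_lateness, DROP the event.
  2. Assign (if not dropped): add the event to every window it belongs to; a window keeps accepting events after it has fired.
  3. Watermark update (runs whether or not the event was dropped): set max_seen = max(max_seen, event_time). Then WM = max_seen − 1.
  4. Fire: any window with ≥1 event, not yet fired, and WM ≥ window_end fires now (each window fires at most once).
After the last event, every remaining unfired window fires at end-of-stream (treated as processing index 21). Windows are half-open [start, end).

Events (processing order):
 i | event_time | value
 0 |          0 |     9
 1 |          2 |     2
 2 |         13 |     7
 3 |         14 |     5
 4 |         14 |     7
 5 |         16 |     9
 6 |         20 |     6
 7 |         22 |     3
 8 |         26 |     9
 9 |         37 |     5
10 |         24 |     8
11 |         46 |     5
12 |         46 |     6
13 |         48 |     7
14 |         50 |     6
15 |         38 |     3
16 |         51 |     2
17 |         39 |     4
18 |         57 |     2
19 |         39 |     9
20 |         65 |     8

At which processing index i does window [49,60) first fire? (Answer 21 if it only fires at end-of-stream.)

20

i=0 t=0 v=9: → [0,11); WM=-1
i=1 t=2 v=2: → [0,11); WM=1
i=2 t=13 v=7: → [7,18); WM=12; [0,11) fires=2
i=3 t=14 v=5: → [14,25),[7,18); WM=13
i=4 t=14 v=7: → [14,25),[7,18); WM=13
i=5 t=16 v=9: → [14,25),[7,18); WM=15
i=6 t=20 v=6: → [14,25); WM=19; [7,18) fires=4
i=7 t=22 v=3: → [21,32),[14,25); WM=21
i=8 t=26 v=9: → [21,32); WM=25; [14,25) fires=5
i=9 t=37 v=5: → [35,46),[28,39); WM=36; [21,32) fires=2
i=10 t=24 v=8: DROP (t<36-1); WM=36
i=11 t=46 v=5: → [42,53); WM=45; [28,39) fires=1
i=12 t=46 v=6: → [42,53); WM=45
i=13 t=48 v=7: → [42,53); WM=47; [35,46) fires=1
i=14 t=50 v=6: → [49,60),[42,53); WM=49
i=15 t=38 v=3: DROP (t<49-1); WM=49
i=16 t=51 v=2: → [49,60),[42,53); WM=50
i=17 t=39 v=4: DROP (t<50-1); WM=50
i=18 t=57 v=2: → [56,67),[49,60); WM=56; [42,53) fires=5
i=19 t=39 v=9: DROP (t<56-1); WM=56
i=20 t=65 v=8: → [63,74),[56,67); WM=64; [49,60) fires=3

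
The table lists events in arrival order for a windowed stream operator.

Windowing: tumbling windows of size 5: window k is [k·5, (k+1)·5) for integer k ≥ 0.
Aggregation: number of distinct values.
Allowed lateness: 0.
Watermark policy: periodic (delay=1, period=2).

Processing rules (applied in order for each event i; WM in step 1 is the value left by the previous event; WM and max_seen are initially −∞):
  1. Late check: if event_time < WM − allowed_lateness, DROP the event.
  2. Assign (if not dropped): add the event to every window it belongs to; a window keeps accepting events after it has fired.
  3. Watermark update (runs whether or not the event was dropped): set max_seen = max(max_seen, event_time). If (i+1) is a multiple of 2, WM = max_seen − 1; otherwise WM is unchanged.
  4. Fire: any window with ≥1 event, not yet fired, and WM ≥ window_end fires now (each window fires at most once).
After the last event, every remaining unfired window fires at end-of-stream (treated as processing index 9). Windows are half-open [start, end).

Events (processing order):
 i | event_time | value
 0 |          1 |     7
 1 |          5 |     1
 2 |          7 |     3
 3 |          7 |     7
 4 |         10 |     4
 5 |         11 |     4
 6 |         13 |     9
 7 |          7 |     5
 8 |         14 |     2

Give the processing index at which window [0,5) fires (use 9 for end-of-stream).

3

i=0 t=1 v=7: → [0,5); WM=−∞
i=1 t=5 v=1: → [5,10); WM=4
i=2 t=7 v=3: → [5,10); WM=4
i=3 t=7 v=7: → [5,10); WM=6; [0,5) fires=1
i=4 t=10 v=4: → [10,15); WM=6
i=5 t=11 v=4: → [10,15); WM=10; [5,10) fires=3
i=6 t=13 v=9: → [10,15); WM=10
i=7 t=7 v=5: DROP (t<10-0); WM=12
i=8 t=14 v=2: → [10,15); WM=12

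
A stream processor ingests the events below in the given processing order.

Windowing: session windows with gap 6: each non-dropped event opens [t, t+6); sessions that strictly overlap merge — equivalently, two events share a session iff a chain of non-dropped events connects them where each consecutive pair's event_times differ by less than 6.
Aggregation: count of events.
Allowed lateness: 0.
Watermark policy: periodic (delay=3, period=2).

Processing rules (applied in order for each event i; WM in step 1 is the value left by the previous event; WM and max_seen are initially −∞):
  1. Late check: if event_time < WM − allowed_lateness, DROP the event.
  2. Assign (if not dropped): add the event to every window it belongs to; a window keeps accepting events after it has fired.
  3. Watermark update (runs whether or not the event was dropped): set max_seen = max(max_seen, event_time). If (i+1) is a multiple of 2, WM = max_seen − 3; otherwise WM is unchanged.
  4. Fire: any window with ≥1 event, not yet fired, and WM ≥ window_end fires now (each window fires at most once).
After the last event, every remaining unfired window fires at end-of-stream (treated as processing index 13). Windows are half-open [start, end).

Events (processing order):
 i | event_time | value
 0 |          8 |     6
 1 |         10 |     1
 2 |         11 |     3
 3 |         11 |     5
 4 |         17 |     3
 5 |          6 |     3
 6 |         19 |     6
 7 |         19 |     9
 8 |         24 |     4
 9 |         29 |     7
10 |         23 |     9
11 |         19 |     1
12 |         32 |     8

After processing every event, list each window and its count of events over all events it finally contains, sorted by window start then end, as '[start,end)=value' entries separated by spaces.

[8,17)=4 [17,38)=6

i=0 t=8 v=6: → [8,14); WM=−∞
i=1 t=10 v=1: → [8,16); WM=7
i=2 t=11 v=3: → [8,17); WM=7
i=3 t=11 v=5: → [8,17); WM=8
i=4 t=17 v=3: → [17,23); WM=8
i=5 t=6 v=3: DROP (t<8-0); WM=14
i=6 t=19 v=6: → [17,25); WM=14
i=7 t=19 v=9: → [17,25); WM=16
i=8 t=24 v=4: → [17,30); WM=16
i=9 t=29 v=7: → [17,35); WM=26
i=10 t=23 v=9: DROP (t<26-0); WM=26
i=11 t=19 v=1: DROP (t<26-0); WM=26
i=12 t=32 v=8: → [17,38); WM=26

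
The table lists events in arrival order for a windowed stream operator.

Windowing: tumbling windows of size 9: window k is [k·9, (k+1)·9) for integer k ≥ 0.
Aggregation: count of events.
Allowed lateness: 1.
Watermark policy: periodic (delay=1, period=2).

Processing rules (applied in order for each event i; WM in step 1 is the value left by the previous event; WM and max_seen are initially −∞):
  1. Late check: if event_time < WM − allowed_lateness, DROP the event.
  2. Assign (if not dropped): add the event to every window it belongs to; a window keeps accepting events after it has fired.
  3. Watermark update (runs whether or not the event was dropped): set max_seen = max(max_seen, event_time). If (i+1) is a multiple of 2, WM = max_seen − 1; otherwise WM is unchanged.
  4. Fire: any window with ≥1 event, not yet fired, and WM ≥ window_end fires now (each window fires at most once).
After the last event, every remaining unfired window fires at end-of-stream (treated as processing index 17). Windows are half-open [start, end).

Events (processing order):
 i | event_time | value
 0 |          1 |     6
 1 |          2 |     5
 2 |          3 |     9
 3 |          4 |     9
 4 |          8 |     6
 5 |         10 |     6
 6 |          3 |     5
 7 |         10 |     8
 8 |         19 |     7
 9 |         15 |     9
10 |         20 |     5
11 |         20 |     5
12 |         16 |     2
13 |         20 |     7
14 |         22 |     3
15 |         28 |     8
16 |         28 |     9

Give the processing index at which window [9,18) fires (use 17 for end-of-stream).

i=0 t=1 v=6: → [0,9); WM=−∞
i=1 t=2 v=5: → [0,9); WM=1
i=2 t=3 v=9: → [0,9); WM=1
i=3 t=4 v=9: → [0,9); WM=3
i=4 t=8 v=6: → [0,9); WM=3
i=5 t=10 v=6: → [9,18); WM=9; [0,9) fires=5
i=6 t=3 v=5: DROP (t<9-1); WM=9
i=7 t=10 v=8: → [9,18); WM=9
i=8 t=19 v=7: → [18,27); WM=9
i=9 t=15 v=9: → [9,18); WM=18; [9,18) fires=3
i=10 t=20 v=5: → [18,27); WM=18
i=11 t=20 v=5: → [18,27); WM=19
i=12 t=16 v=2: DROP (t<19-1); WM=19
i=13 t=20 v=7: → [18,27); WM=19
i=14 t=22 v=3: → [18,27); WM=19
i=15 t=28 v=8: → [27,36); WM=27; [18,27) fires=5
i=16 t=28 v=9: → [27,36); WM=27

9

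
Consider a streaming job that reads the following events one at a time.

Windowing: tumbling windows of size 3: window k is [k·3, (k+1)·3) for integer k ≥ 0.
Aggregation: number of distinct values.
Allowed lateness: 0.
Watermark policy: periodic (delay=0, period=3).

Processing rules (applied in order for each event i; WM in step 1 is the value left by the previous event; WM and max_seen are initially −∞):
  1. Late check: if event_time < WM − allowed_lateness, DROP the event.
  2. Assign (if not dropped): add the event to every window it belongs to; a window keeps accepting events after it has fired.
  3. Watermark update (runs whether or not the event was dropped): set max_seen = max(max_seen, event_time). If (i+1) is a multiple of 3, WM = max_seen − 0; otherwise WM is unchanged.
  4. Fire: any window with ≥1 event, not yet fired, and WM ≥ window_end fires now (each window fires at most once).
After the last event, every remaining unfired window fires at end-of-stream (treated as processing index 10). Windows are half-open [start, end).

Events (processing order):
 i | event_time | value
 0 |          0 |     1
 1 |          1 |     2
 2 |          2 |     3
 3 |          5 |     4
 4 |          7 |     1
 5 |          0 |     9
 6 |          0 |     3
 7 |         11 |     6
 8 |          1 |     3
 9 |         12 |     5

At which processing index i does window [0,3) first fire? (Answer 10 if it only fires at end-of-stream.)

i=0 t=0 v=1: → [0,3); WM=−∞
i=1 t=1 v=2: → [0,3); WM=−∞
i=2 t=2 v=3: → [0,3); WM=2
i=3 t=5 v=4: → [3,6); WM=2
i=4 t=7 v=1: → [6,9); WM=2
i=5 t=0 v=9: DROP (t<2-0); WM=7; [0,3) fires=3 [3,6) fires=1
i=6 t=0 v=3: DROP (t<7-0); WM=7
i=7 t=11 v=6: → [9,12); WM=7
i=8 t=1 v=3: DROP (t<7-0); WM=11; [6,9) fires=1
i=9 t=12 v=5: → [12,15); WM=11

5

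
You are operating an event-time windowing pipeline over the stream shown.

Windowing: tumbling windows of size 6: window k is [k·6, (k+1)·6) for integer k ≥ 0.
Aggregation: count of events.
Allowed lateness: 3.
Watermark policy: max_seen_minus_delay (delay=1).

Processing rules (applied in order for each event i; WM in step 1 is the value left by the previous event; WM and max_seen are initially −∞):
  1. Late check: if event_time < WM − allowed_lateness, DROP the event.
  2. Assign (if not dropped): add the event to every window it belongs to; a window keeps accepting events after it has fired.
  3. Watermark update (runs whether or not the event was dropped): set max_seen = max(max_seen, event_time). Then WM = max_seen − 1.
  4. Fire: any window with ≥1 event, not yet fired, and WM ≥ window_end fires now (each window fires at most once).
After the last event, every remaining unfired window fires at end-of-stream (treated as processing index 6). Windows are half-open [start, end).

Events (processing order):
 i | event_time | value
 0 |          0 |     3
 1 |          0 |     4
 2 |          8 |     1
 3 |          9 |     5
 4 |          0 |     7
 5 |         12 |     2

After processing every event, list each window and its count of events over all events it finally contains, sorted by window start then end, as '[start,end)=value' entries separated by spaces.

[0,6)=2 [6,12)=2 [12,18)=1

i=0 t=0 v=3: → [0,6); WM=-1
i=1 t=0 v=4: → [0,6); WM=-1
i=2 t=8 v=1: → [6,12); WM=7; [0,6) fires=2
i=3 t=9 v=5: → [6,12); WM=8
i=4 t=0 v=7: DROP (t<8-3); WM=8
i=5 t=12 v=2: → [12,18); WM=11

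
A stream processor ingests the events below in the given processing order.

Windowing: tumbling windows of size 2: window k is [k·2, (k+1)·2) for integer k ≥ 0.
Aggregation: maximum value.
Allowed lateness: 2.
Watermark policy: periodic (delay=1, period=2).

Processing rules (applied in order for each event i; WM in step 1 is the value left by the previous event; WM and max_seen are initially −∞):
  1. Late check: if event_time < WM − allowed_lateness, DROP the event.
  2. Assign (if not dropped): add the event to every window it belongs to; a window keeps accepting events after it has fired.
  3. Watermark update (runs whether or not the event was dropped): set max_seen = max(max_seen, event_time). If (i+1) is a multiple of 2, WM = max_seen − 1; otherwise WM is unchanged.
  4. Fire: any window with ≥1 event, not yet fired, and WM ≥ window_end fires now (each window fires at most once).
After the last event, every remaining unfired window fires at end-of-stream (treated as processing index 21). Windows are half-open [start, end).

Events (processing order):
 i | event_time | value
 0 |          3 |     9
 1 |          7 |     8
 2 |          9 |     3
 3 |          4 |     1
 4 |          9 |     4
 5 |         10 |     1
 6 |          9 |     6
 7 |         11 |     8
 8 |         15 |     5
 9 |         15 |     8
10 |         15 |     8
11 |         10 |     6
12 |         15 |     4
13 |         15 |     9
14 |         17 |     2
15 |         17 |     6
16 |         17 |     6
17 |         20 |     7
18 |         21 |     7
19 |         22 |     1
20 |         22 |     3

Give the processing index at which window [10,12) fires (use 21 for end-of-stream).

i=0 t=3 v=9: → [2,4); WM=−∞
i=1 t=7 v=8: → [6,8); WM=6; [2,4) fires=9
i=2 t=9 v=3: → [8,10); WM=6
i=3 t=4 v=1: → [4,6); WM=8; [4,6) fires=1 [6,8) fires=8
i=4 t=9 v=4: → [8,10); WM=8
i=5 t=10 v=1: → [10,12); WM=9
i=6 t=9 v=6: → [8,10); WM=9
i=7 t=11 v=8: → [10,12); WM=10; [8,10) fires=6
i=8 t=15 v=5: → [14,16); WM=10
i=9 t=15 v=8: → [14,16); WM=14; [10,12) fires=8
i=10 t=15 v=8: → [14,16); WM=14
i=11 t=10 v=6: DROP (t<14-2); WM=14
i=12 t=15 v=4: → [14,16); WM=14
i=13 t=15 v=9: → [14,16); WM=14
i=14 t=17 v=2: → [16,18); WM=14
i=15 t=17 v=6: → [16,18); WM=16; [14,16) fires=9
i=16 t=17 v=6: → [16,18); WM=16
i=17 t=20 v=7: → [20,22); WM=19; [16,18) fires=6
i=18 t=21 v=7: → [20,22); WM=19
i=19 t=22 v=1: → [22,24); WM=21
i=20 t=22 v=3: → [22,24); WM=21

9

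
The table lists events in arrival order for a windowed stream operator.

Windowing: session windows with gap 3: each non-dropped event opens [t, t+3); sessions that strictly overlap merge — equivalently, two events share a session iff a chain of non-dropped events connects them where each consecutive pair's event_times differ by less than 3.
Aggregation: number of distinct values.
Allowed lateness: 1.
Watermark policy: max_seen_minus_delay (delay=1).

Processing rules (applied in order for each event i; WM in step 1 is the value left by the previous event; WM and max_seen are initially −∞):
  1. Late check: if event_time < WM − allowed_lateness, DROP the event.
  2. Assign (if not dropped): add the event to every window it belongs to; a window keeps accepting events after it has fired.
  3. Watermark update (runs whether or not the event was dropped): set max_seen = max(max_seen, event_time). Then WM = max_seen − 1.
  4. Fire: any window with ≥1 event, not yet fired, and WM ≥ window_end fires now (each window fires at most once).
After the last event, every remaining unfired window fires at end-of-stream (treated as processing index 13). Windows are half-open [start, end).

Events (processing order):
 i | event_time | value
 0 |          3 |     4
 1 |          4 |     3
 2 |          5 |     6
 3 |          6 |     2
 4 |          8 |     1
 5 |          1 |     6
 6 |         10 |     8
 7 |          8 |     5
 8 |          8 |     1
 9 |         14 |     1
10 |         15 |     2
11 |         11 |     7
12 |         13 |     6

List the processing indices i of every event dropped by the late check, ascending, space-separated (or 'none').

5 11

i=0 t=3 v=4: → [3,6); WM=2
i=1 t=4 v=3: → [3,7); WM=3
i=2 t=5 v=6: → [3,8); WM=4
i=3 t=6 v=2: → [3,9); WM=5
i=4 t=8 v=1: → [3,11); WM=7
i=5 t=1 v=6: DROP (t<7-1); WM=7
i=6 t=10 v=8: → [3,13); WM=9
i=7 t=8 v=5: → [3,13); WM=9
i=8 t=8 v=1: → [3,13); WM=9
i=9 t=14 v=1: → [14,17); WM=13
i=10 t=15 v=2: → [14,18); WM=14
i=11 t=11 v=7: DROP (t<14-1); WM=14
i=12 t=13 v=6: → [13,18); WM=14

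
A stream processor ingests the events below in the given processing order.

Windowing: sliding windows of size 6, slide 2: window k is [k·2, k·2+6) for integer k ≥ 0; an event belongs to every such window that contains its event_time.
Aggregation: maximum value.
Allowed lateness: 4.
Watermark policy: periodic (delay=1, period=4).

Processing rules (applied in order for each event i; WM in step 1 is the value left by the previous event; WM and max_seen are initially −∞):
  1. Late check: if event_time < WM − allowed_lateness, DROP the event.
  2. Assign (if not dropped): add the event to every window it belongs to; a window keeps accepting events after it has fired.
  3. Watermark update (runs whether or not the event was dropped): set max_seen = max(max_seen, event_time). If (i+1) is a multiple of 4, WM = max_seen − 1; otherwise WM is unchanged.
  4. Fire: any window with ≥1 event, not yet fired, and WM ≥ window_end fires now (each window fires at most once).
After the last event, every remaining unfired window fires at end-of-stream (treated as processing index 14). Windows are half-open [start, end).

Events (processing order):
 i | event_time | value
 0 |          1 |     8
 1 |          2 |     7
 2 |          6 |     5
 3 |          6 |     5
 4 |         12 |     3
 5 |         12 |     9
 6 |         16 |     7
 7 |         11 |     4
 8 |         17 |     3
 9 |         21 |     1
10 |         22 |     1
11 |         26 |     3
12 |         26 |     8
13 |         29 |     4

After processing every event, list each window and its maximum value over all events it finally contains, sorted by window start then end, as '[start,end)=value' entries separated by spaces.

[0,6)=8 [2,8)=7 [4,10)=5 [6,12)=5 [8,14)=9 [10,16)=9 [12,18)=9 [14,20)=7 [16,22)=7 [18,24)=1 [20,26)=1 [22,28)=8 [24,30)=8 [26,32)=8 [28,34)=4

i=0 t=1 v=8: → [0,6); WM=−∞
i=1 t=2 v=7: → [2,8),[0,6); WM=−∞
i=2 t=6 v=5: → [6,12),[4,10),[2,8); WM=−∞
i=3 t=6 v=5: → [6,12),[4,10),[2,8); WM=5
i=4 t=12 v=3: → [12,18),[10,16),[8,14); WM=5
i=5 t=12 v=9: → [12,18),[10,16),[8,14); WM=5
i=6 t=16 v=7: → [16,22),[14,20),[12,18); WM=5
i=7 t=11 v=4: → [10,16),[8,14),[6,12); WM=15; [0,6) fires=8 [2,8) fires=7 [4,10) fires=5 [6,12) fires=5 [8,14) fires=9
i=8 t=17 v=3: → [16,22),[14,20),[12,18); WM=15
i=9 t=21 v=1: → [20,26),[18,24),[16,22); WM=15
i=10 t=22 v=1: → [22,28),[20,26),[18,24); WM=15
i=11 t=26 v=3: → [26,32),[24,30),[22,28); WM=25; [10,16) fires=9 [12,18) fires=9 [14,20) fires=7 [16,22) fires=7 [18,24) fires=1
i=12 t=26 v=8: → [26,32),[24,30),[22,28); WM=25
i=13 t=29 v=4: → [28,34),[26,32),[24,30); WM=25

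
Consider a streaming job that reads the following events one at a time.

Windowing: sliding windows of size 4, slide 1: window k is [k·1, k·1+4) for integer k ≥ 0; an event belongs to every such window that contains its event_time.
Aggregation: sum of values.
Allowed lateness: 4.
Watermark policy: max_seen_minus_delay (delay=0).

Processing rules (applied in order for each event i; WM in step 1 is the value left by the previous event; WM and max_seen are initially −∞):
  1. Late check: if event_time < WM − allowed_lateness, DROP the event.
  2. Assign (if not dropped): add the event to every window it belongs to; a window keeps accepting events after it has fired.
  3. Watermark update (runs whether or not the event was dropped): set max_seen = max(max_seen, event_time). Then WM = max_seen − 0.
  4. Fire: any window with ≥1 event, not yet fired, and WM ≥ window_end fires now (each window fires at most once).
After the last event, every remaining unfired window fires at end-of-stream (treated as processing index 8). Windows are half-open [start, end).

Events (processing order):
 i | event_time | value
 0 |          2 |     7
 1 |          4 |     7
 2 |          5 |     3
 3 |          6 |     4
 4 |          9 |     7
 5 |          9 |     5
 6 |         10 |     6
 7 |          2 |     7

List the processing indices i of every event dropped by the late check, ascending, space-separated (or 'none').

7

i=0 t=2 v=7: → [2,6),[1,5),[0,4); WM=2
i=1 t=4 v=7: → [4,8),[3,7),[2,6),[1,5); WM=4; [0,4) fires=7
i=2 t=5 v=3: → [5,9),[4,8),[3,7),[2,6); WM=5; [1,5) fires=14
i=3 t=6 v=4: → [6,10),[5,9),[4,8),[3,7); WM=6; [2,6) fires=17
i=4 t=9 v=7: → [9,13),[8,12),[7,11),[6,10); WM=9; [3,7) fires=14 [4,8) fires=14 [5,9) fires=7
i=5 t=9 v=5: → [9,13),[8,12),[7,11),[6,10); WM=9
i=6 t=10 v=6: → [10,14),[9,13),[8,12),[7,11); WM=10; [6,10) fires=16
i=7 t=2 v=7: DROP (t<10-4); WM=10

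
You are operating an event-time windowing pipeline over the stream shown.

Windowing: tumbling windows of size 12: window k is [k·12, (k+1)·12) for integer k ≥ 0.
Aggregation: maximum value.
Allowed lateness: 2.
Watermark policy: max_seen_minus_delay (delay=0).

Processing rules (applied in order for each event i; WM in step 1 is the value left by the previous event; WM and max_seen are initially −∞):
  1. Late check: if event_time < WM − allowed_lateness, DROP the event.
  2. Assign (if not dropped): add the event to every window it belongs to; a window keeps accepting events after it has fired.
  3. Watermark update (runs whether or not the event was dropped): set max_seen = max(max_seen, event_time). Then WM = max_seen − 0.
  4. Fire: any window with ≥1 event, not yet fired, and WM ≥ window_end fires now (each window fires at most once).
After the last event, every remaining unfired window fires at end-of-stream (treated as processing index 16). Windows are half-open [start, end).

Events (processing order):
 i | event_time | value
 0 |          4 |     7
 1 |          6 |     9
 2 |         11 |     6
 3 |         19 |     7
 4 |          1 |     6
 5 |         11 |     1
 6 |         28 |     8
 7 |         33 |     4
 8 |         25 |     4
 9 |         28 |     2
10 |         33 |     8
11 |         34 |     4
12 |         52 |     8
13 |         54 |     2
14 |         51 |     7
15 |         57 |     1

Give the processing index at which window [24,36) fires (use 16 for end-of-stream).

12

i=0 t=4 v=7: → [0,12); WM=4
i=1 t=6 v=9: → [0,12); WM=6
i=2 t=11 v=6: → [0,12); WM=11
i=3 t=19 v=7: → [12,24); WM=19; [0,12) fires=9
i=4 t=1 v=6: DROP (t<19-2); WM=19
i=5 t=11 v=1: DROP (t<19-2); WM=19
i=6 t=28 v=8: → [24,36); WM=28; [12,24) fires=7
i=7 t=33 v=4: → [24,36); WM=33
i=8 t=25 v=4: DROP (t<33-2); WM=33
i=9 t=28 v=2: DROP (t<33-2); WM=33
i=10 t=33 v=8: → [24,36); WM=33
i=11 t=34 v=4: → [24,36); WM=34
i=12 t=52 v=8: → [48,60); WM=52; [24,36) fires=8
i=13 t=54 v=2: → [48,60); WM=54
i=14 t=51 v=7: DROP (t<54-2); WM=54
i=15 t=57 v=1: → [48,60); WM=57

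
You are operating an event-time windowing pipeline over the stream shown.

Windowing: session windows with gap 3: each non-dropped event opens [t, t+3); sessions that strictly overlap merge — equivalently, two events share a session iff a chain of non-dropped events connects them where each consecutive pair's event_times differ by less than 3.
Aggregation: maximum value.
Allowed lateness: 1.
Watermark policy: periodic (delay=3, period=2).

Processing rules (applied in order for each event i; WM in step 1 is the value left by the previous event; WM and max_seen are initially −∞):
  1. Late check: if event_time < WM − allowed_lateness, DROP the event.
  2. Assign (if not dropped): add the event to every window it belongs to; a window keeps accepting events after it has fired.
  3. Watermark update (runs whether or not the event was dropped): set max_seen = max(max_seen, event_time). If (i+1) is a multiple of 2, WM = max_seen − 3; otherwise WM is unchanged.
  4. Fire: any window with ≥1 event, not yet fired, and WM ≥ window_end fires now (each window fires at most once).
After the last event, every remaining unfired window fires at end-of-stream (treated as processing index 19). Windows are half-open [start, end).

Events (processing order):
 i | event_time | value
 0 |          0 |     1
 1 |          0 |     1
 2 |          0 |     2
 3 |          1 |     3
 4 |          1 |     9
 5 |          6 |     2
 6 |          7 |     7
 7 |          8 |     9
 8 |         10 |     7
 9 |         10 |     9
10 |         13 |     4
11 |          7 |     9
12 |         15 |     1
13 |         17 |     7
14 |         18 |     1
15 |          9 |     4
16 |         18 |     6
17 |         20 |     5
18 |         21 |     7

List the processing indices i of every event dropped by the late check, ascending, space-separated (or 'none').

15

i=0 t=0 v=1: → [0,3); WM=−∞
i=1 t=0 v=1: → [0,3); WM=-3
i=2 t=0 v=2: → [0,3); WM=-3
i=3 t=1 v=3: → [0,4); WM=-2
i=4 t=1 v=9: → [0,4); WM=-2
i=5 t=6 v=2: → [6,9); WM=3
i=6 t=7 v=7: → [6,10); WM=3
i=7 t=8 v=9: → [6,11); WM=5
i=8 t=10 v=7: → [6,13); WM=5
i=9 t=10 v=9: → [6,13); WM=7
i=10 t=13 v=4: → [13,16); WM=7
i=11 t=7 v=9: → [6,13); WM=10
i=12 t=15 v=1: → [13,18); WM=10
i=13 t=17 v=7: → [13,20); WM=14
i=14 t=18 v=1: → [13,21); WM=14
i=15 t=9 v=4: DROP (t<14-1); WM=15
i=16 t=18 v=6: → [13,21); WM=15
i=17 t=20 v=5: → [13,23); WM=17
i=18 t=21 v=7: → [13,24); WM=17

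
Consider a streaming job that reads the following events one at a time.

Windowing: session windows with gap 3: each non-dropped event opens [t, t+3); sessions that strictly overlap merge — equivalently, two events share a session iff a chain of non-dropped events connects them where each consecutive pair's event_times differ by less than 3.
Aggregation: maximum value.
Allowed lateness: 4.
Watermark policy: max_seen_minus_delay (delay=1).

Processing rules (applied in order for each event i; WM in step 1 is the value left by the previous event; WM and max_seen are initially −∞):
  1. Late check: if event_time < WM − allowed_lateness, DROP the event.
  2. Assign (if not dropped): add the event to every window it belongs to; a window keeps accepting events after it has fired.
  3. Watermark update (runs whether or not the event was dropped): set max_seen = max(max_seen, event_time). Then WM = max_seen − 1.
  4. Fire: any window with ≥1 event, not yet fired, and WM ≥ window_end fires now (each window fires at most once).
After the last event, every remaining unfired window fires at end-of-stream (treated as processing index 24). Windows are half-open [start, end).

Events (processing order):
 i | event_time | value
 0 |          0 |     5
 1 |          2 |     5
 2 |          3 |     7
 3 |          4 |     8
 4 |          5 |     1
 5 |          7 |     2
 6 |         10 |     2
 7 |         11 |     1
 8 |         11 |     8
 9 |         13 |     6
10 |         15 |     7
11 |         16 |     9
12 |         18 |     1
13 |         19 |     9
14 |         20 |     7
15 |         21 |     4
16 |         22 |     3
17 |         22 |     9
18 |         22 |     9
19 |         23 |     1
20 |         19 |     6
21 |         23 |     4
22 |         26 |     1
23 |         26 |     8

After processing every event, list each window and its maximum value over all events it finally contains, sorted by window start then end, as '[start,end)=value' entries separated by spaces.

i=0 t=0 v=5: → [0,3); WM=-1
i=1 t=2 v=5: → [0,5); WM=1
i=2 t=3 v=7: → [0,6); WM=2
i=3 t=4 v=8: → [0,7); WM=3
i=4 t=5 v=1: → [0,8); WM=4
i=5 t=7 v=2: → [0,10); WM=6
i=6 t=10 v=2: → [10,13); WM=9
i=7 t=11 v=1: → [10,14); WM=10
i=8 t=11 v=8: → [10,14); WM=10
i=9 t=13 v=6: → [10,16); WM=12
i=10 t=15 v=7: → [10,18); WM=14
i=11 t=16 v=9: → [10,19); WM=15
i=12 t=18 v=1: → [10,21); WM=17
i=13 t=19 v=9: → [10,22); WM=18
i=14 t=20 v=7: → [10,23); WM=19
i=15 t=21 v=4: → [10,24); WM=20
i=16 t=22 v=3: → [10,25); WM=21
i=17 t=22 v=9: → [10,25); WM=21
i=18 t=22 v=9: → [10,25); WM=21
i=19 t=23 v=1: → [10,26); WM=22
i=20 t=19 v=6: → [10,26); WM=22
i=21 t=23 v=4: → [10,26); WM=22
i=22 t=26 v=1: → [26,29); WM=25
i=23 t=26 v=8: → [26,29); WM=25

[0,10)=8 [10,26)=9 [26,29)=8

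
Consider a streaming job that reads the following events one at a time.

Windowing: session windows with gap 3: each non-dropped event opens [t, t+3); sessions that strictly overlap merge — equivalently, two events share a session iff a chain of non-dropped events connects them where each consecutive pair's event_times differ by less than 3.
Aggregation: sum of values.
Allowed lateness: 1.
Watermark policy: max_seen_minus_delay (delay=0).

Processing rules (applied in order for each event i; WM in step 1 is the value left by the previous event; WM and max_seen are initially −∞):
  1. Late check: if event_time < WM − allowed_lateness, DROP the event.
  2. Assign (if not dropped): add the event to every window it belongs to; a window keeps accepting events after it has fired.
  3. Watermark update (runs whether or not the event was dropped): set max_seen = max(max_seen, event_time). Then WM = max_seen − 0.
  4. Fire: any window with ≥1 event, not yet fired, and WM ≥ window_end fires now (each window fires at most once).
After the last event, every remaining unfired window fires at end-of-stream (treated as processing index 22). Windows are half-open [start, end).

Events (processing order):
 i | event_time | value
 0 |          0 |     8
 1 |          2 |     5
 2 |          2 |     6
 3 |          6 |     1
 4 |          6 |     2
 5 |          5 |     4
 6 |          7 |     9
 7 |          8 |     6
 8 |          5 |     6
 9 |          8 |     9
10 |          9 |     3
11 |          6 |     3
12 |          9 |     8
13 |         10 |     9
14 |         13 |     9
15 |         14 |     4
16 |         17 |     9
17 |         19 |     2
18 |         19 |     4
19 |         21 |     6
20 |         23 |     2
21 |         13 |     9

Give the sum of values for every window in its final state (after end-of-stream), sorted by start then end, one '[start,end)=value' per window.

i=0 t=0 v=8: → [0,3); WM=0
i=1 t=2 v=5: → [0,5); WM=2
i=2 t=2 v=6: → [0,5); WM=2
i=3 t=6 v=1: → [6,9); WM=6
i=4 t=6 v=2: → [6,9); WM=6
i=5 t=5 v=4: → [5,9); WM=6
i=6 t=7 v=9: → [5,10); WM=7
i=7 t=8 v=6: → [5,11); WM=8
i=8 t=5 v=6: DROP (t<8-1); WM=8
i=9 t=8 v=9: → [5,11); WM=8
i=10 t=9 v=3: → [5,12); WM=9
i=11 t=6 v=3: DROP (t<9-1); WM=9
i=12 t=9 v=8: → [5,12); WM=9
i=13 t=10 v=9: → [5,13); WM=10
i=14 t=13 v=9: → [13,16); WM=13
i=15 t=14 v=4: → [13,17); WM=14
i=16 t=17 v=9: → [17,20); WM=17
i=17 t=19 v=2: → [17,22); WM=19
i=18 t=19 v=4: → [17,22); WM=19
i=19 t=21 v=6: → [17,24); WM=21
i=20 t=23 v=2: → [17,26); WM=23
i=21 t=13 v=9: DROP (t<23-1); WM=23

[0,5)=19 [5,13)=51 [13,17)=13 [17,26)=23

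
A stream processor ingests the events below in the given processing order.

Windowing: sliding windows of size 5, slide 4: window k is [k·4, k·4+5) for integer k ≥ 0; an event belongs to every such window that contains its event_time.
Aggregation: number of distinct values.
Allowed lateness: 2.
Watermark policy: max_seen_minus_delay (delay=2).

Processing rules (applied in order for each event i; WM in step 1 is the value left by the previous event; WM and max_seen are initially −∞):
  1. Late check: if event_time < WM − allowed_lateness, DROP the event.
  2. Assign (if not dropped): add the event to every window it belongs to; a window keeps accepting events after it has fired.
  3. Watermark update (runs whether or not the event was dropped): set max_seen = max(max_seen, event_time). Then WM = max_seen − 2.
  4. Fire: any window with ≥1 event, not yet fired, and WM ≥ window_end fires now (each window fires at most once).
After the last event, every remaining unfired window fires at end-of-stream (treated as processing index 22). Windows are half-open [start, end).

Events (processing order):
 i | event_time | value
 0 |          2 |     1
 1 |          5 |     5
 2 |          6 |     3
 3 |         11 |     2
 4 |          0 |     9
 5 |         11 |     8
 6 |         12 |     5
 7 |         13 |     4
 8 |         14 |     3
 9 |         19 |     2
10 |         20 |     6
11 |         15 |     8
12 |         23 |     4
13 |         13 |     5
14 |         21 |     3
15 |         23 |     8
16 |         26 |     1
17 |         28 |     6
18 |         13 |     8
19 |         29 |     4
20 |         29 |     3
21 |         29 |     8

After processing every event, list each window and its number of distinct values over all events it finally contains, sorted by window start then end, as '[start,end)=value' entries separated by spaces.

i=0 t=2 v=1: → [0,5); WM=0
i=1 t=5 v=5: → [4,9); WM=3
i=2 t=6 v=3: → [4,9); WM=4
i=3 t=11 v=2: → [8,13); WM=9; [0,5) fires=1 [4,9) fires=2
i=4 t=0 v=9: DROP (t<9-2); WM=9
i=5 t=11 v=8: → [8,13); WM=9
i=6 t=12 v=5: → [12,17),[8,13); WM=10
i=7 t=13 v=4: → [12,17); WM=11
i=8 t=14 v=3: → [12,17); WM=12
i=9 t=19 v=2: → [16,21); WM=17; [8,13) fires=3 [12,17) fires=3
i=10 t=20 v=6: → [20,25),[16,21); WM=18
i=11 t=15 v=8: DROP (t<18-2); WM=18
i=12 t=23 v=4: → [20,25); WM=21; [16,21) fires=2
i=13 t=13 v=5: DROP (t<21-2); WM=21
i=14 t=21 v=3: → [20,25); WM=21
i=15 t=23 v=8: → [20,25); WM=21
i=16 t=26 v=1: → [24,29); WM=24
i=17 t=28 v=6: → [28,33),[24,29); WM=26; [20,25) fires=4
i=18 t=13 v=8: DROP (t<26-2); WM=26
i=19 t=29 v=4: → [28,33); WM=27
i=20 t=29 v=3: → [28,33); WM=27
i=21 t=29 v=8: → [28,33); WM=27

[0,5)=1 [4,9)=2 [8,13)=3 [12,17)=3 [16,21)=2 [20,25)=4 [24,29)=2 [28,33)=4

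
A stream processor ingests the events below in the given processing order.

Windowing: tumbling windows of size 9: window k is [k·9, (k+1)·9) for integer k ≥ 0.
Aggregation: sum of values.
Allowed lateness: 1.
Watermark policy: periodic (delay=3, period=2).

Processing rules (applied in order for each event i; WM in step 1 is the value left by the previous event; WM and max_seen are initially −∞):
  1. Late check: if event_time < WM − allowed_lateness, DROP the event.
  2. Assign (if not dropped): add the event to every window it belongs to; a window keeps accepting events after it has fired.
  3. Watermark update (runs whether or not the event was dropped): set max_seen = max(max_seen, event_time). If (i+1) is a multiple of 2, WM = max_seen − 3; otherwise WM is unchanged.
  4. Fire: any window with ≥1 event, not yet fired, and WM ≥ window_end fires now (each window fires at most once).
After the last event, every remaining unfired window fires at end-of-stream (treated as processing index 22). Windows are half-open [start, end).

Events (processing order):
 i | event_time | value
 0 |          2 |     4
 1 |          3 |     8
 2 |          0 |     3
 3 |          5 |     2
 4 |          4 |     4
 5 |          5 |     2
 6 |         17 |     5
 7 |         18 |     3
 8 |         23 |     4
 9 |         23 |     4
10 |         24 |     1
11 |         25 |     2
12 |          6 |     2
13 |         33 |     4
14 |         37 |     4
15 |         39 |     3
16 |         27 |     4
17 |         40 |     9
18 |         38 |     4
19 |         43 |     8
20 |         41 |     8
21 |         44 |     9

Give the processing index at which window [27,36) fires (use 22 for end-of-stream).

15

i=0 t=2 v=4: → [0,9); WM=−∞
i=1 t=3 v=8: → [0,9); WM=0
i=2 t=0 v=3: → [0,9); WM=0
i=3 t=5 v=2: → [0,9); WM=2
i=4 t=4 v=4: → [0,9); WM=2
i=5 t=5 v=2: → [0,9); WM=2
i=6 t=17 v=5: → [9,18); WM=2
i=7 t=18 v=3: → [18,27); WM=15; [0,9) fires=23
i=8 t=23 v=4: → [18,27); WM=15
i=9 t=23 v=4: → [18,27); WM=20; [9,18) fires=5
i=10 t=24 v=1: → [18,27); WM=20
i=11 t=25 v=2: → [18,27); WM=22
i=12 t=6 v=2: DROP (t<22-1); WM=22
i=13 t=33 v=4: → [27,36); WM=30; [18,27) fires=14
i=14 t=37 v=4: → [36,45); WM=30
i=15 t=39 v=3: → [36,45); WM=36; [27,36) fires=4
i=16 t=27 v=4: DROP (t<36-1); WM=36
i=17 t=40 v=9: → [36,45); WM=37
i=18 t=38 v=4: → [36,45); WM=37
i=19 t=43 v=8: → [36,45); WM=40
i=20 t=41 v=8: → [36,45); WM=40
i=21 t=44 v=9: → [36,45); WM=41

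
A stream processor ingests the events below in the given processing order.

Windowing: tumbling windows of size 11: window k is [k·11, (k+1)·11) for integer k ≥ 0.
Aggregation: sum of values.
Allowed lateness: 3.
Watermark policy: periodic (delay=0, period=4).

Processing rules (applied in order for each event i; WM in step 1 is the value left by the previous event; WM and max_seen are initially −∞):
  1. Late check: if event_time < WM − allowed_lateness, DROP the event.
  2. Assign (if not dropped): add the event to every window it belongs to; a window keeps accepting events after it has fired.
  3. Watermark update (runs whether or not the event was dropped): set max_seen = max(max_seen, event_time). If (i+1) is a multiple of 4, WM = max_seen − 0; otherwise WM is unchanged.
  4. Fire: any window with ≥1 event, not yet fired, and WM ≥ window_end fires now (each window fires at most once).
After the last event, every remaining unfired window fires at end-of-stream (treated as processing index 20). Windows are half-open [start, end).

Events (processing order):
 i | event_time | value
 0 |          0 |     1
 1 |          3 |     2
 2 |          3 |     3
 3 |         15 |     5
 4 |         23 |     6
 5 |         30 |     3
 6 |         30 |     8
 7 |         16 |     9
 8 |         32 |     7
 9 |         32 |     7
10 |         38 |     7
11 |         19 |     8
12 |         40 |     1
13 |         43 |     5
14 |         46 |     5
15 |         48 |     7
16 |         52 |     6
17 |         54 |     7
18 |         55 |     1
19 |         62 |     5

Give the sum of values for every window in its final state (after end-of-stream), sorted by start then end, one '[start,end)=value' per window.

i=0 t=0 v=1: → [0,11); WM=−∞
i=1 t=3 v=2: → [0,11); WM=−∞
i=2 t=3 v=3: → [0,11); WM=−∞
i=3 t=15 v=5: → [11,22); WM=15; [0,11) fires=6
i=4 t=23 v=6: → [22,33); WM=15
i=5 t=30 v=3: → [22,33); WM=15
i=6 t=30 v=8: → [22,33); WM=15
i=7 t=16 v=9: → [11,22); WM=30; [11,22) fires=14
i=8 t=32 v=7: → [22,33); WM=30
i=9 t=32 v=7: → [22,33); WM=30
i=10 t=38 v=7: → [33,44); WM=30
i=11 t=19 v=8: DROP (t<30-3); WM=38; [22,33) fires=31
i=12 t=40 v=1: → [33,44); WM=38
i=13 t=43 v=5: → [33,44); WM=38
i=14 t=46 v=5: → [44,55); WM=38
i=15 t=48 v=7: → [44,55); WM=48; [33,44) fires=13
i=16 t=52 v=6: → [44,55); WM=48
i=17 t=54 v=7: → [44,55); WM=48
i=18 t=55 v=1: → [55,66); WM=48
i=19 t=62 v=5: → [55,66); WM=62; [44,55) fires=25

[0,11)=6 [11,22)=14 [22,33)=31 [33,44)=13 [44,55)=25 [55,66)=6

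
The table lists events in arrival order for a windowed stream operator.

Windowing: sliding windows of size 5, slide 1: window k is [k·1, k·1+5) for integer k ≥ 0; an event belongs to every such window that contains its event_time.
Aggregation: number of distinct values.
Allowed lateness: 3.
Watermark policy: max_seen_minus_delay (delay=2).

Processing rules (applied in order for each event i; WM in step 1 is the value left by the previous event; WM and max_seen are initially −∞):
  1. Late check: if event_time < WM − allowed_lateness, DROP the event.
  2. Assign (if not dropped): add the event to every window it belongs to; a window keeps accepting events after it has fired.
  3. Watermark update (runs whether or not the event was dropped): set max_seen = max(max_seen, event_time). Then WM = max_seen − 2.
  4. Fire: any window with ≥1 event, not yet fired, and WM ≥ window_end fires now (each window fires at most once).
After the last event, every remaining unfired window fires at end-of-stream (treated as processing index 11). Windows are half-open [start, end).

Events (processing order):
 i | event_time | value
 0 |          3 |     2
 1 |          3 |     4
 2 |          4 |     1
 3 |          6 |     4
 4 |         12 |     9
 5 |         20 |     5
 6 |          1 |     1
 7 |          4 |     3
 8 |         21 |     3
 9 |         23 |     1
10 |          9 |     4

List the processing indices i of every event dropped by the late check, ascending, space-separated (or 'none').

i=0 t=3 v=2: → [3,8),[2,7),[1,6),[0,5); WM=1
i=1 t=3 v=4: → [3,8),[2,7),[1,6),[0,5); WM=1
i=2 t=4 v=1: → [4,9),[3,8),[2,7),[1,6),[0,5); WM=2
i=3 t=6 v=4: → [6,11),[5,10),[4,9),[3,8),[2,7); WM=4
i=4 t=12 v=9: → [12,17),[11,16),[10,15),[9,14),[8,13); WM=10; [0,5) fires=3 [1,6) fires=3 [2,7) fires=3 [3,8) fires=3 [4,9) fires=2 [5,10) fires=1
i=5 t=20 v=5: → [20,25),[19,24),[18,23),[17,22),[16,21); WM=18; [6,11) fires=1 [8,13) fires=1 [9,14) fires=1 [10,15) fires=1 [11,16) fires=1 [12,17) fires=1
i=6 t=1 v=1: DROP (t<18-3); WM=18
i=7 t=4 v=3: DROP (t<18-3); WM=18
i=8 t=21 v=3: → [21,26),[20,25),[19,24),[18,23),[17,22); WM=19
i=9 t=23 v=1: → [23,28),[22,27),[21,26),[20,25),[19,24); WM=21; [16,21) fires=1
i=10 t=9 v=4: DROP (t<21-3); WM=21

6 7 10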